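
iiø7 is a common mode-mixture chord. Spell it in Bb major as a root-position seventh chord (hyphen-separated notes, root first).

C-Eb-Gb-Bb

The root, C, is scale degree 2 — the same note in Bb major and Bb minor; only the chord quality changes. In Bb minor the chord on C is C–Eb–Gb–Bb.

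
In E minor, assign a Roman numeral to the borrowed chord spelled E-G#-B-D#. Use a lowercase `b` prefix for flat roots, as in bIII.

Imaj7

The root E is the diatonic 1st degree of E minor; the borrowing shows in the chord quality. Diatonically E minor has Em (i) on that degree; E–G#–B–D# is instead the major-seventh chord native to E major, so it takes the label Imaj7.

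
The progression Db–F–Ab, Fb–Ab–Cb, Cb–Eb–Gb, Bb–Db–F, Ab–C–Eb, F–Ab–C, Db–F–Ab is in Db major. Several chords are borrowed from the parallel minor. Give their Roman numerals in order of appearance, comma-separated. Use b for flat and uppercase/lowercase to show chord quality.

bIII, bVII

In Db major the diatonic chords are Db, Ebm, Fm, Gb, Ab, Bbm, Cdim. Of the given chords, Db–F–Ab = Db, Bb–Db–F = Bbm, Ab–C–Eb = Ab and F–Ab–C = Fm are diatonic. Fb–Ab–Cb is not: scale degree 3 in Db major carries Fm (iii). In Db minor the chord on that degree is Fb, so here it functions as bIII, borrowed from the parallel minor. Cb–Eb–Gb doesn't fit — on degree 7 Db major would have Cdim (vii°). Cb is the degree-7 chord of Db minor, so it is the borrowed bVII.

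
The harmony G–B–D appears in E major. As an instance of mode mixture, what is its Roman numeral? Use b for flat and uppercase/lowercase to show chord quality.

bIII

In E major scale degree 3 is G#; G is its lowered form, from E minor. The diatonic chord on degree 3 would be G#m (iii), but G–B–D is the major chord from E minor. As a borrowed chord it is labeled bIII.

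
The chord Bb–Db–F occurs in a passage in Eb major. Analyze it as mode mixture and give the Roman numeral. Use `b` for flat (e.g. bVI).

v

The root Bb is the diatonic 5th degree of Eb major; the borrowing shows in the chord quality. Diatonically Eb major has Bb (V) on that degree; Bb–Db–F is instead the minor chord native to Eb minor, so it takes the label v.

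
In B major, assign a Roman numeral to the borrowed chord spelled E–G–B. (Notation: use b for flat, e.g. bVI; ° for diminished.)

iv

The root E is the diatonic 4th degree of B major; the borrowing shows in the chord quality. Diatonically B major has E (IV) on that degree; E–G–B is instead the minor chord native to B minor, so it takes the label iv.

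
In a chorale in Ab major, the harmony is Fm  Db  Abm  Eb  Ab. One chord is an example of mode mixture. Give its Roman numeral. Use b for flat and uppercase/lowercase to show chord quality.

i

The diatonic triads in Ab major are Ab, Bbm, Cm, Db, Eb, Fm, Gdim. Of the given chords, Fm, Db, Eb and Ab are diatonic. Abm (Ab–Cb–Eb) is not: scale degree 1 in Ab major carries Ab (I). In Ab minor the chord on that degree is Abm, so here it functions as i, borrowed from the parallel minor.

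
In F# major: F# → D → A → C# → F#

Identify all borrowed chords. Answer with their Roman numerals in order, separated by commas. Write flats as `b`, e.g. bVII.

bVI, bIII

F# major has the diatonic set F#, G#m, A#m, B, C#, D#m, E#dim. F# and C# are both diatonic. But D (D–F#–A) is foreign: the diatonic vi on degree 6 is D#m, whereas D comes from F# minor. It is labeled bVI. A (A–C#–E) doesn't fit — on degree 3 F# major would have A#m (iii). A is the degree-3 chord of F# minor, so it is the borrowed bIII.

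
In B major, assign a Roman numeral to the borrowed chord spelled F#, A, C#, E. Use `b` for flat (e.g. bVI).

v7

The root F# is the diatonic 5th degree of B major; the borrowing shows in the chord quality. Diatonically B major has F# (V) on that degree; F#–A–C#–E is instead the minor-seventh chord native to B minor, so it takes the label v7.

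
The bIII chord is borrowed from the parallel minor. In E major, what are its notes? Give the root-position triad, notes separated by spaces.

G B D

The root of bIII is the lowered 3rd degree: G# becomes G. In E minor the chord on G is G–B–D.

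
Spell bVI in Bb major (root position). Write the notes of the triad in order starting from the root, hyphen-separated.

The root of bVI is the lowered 6th degree: G becomes Gb. Building the major chord from the parallel minor on Gb: Gb–Bb–Db.

Gb-Bb-Db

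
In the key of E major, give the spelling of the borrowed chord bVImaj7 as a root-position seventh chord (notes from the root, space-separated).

C E G B

Scale degree 6 in E major is C#. bVImaj7 uses the lowered form, C, taken from E minor. Building the major-seventh chord from the parallel minor on C: C–E–G–B.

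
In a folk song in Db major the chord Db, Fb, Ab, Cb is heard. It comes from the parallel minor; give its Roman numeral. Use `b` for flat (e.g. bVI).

Db is scale degree 1 in Db major. Db–Fb–Ab–Cb is a minor-seventh chord — the form found in Db minor, not the diatonic I (Db). Borrowed into Db major it is written i7.

i7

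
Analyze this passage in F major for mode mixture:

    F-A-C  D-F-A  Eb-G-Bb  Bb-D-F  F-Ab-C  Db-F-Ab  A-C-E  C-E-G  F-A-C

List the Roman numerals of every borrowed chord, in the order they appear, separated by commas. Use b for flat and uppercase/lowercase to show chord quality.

bVII, i, bVI

The diatonic triads in F major are F, Gm, Am, Bb, C, Dm, Edim. Of the given chords, F–A–C = F, D–F–A = Dm, Bb–D–F = Bb, A–C–E = Am and C–E–G = C are diatonic. Eb–G–Bb doesn't fit — on degree 7 F major would have Edim (vii°). Eb is the degree-7 chord of F minor, so it is the borrowed bVII. F–Ab–C is not: scale degree 1 in F major carries F (I). In F minor the chord on that degree is Fm, so here it functions as i, borrowed from the parallel minor. Db–F–Ab doesn't fit — on degree 6 F major would have Dm (vi). Db is the degree-6 chord of F minor, so it is the borrowed bVI.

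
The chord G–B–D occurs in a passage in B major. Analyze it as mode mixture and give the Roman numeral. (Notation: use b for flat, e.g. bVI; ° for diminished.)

G is the lowered form of scale degree 6 in B major (the diatonic degree 6 is G#). Diatonically B major has G#m (vi) on that degree; G–B–D is instead the major chord native to B minor, so it takes the label bVI.

bVI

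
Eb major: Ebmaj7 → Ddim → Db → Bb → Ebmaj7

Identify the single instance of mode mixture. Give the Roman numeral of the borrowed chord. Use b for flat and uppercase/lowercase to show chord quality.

bVII

In Eb major the diatonic chords are Eb, Fm, Gm, Ab, Bb, Cm, Ddim. Ebmaj7, Ddim and Bb are all diatonic. Db (Db–F–Ab) is not: scale degree 7 in Eb major carries Ddim (vii°). In Eb minor the chord on that degree is Db, so here it functions as bVII, borrowed from the parallel minor.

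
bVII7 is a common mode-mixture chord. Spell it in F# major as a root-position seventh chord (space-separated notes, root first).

Scale degree 7 in F# major is E#. bVII7 uses the lowered form, E, taken from F# minor. In F# minor the chord on E is E–G#–B–D.

E G# B D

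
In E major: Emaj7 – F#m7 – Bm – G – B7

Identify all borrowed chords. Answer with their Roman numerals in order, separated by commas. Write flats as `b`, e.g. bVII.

In E major the diatonic chords are E, F#m, G#m, A, B, C#m, D#dim. Emaj7, F#m7 and B7 all belong to that set. But Bm (B–D–F#) is foreign: the diatonic V on degree 5 is B, whereas Bm comes from E minor. It is labeled v. G (G–B–D) is not: scale degree 3 in E major carries G#m (iii). In E minor the chord on that degree is G, so here it functions as bIII, borrowed from the parallel minor.

v, bIII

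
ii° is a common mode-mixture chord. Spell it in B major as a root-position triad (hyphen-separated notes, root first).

C#-E-G

ii° is built on scale degree 2, which is C# in both B major and its parallel. Stacking thirds in B minor on C# gives C#–E–G.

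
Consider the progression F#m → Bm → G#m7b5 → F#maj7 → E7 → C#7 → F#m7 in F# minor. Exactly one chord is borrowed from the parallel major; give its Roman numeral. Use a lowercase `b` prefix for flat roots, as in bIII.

Imaj7

F# minor has the diatonic set F#m, G#dim, A, Bm, C#, D, E (with V from harmonic minor). F#m, Bm, G#m7b5, E7, C#7 and F#m7 are all diatonic. But F#maj7 (F#–A#–C#–E#) is foreign: the diatonic i on degree 1 is F#m, whereas F#maj7 comes from F# major. It is labeled Imaj7.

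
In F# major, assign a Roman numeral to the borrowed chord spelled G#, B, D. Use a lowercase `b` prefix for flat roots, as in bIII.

ii°

The root G# is the diatonic 2nd degree of F# major; the borrowing shows in the chord quality. The diatonic chord on degree 2 would be G#m (ii), but G#–B–D is the diminished chord from F# minor. As a borrowed chord it is labeled ii°.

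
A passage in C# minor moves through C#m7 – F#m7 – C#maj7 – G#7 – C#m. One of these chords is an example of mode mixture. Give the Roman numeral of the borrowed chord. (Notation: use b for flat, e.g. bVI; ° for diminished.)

Imaj7

The diatonic triads in C# minor (with V from harmonic minor) are C#m, D#dim, E, F#m, G#, A, B. C#m7, F#m7, G#7 and C#m all belong to that set. C#maj7 (C#–E#–G#–B#) doesn't fit — on degree 1 C# minor would have C#m (i). C#maj7 is the degree-1 chord of C# major, so it is the borrowed Imaj7.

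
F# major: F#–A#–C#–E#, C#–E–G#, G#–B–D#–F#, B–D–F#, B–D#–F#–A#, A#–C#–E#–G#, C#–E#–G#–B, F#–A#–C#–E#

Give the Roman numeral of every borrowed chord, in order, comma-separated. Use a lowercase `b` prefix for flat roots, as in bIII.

F# major has the diatonic set F#, G#m, A#m, B, C#, D#m, E#dim. F#–A#–C#–E# = F#maj7, G#–B–D#–F# = G#m7, B–D#–F#–A# = Bmaj7, A#–C#–E#–G# = A#m7 and C#–E#–G#–B = C#7 are all diatonic. But C#–E–G# is foreign: the diatonic V on degree 5 is C#, whereas C#m comes from F# minor. It is labeled v. But B–D–F# is foreign: the diatonic IV on degree 4 is B, whereas Bm comes from F# minor. It is labeled iv.

v, iv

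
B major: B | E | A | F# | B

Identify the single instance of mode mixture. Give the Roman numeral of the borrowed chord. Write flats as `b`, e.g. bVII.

B major has the diatonic set B, C#m, D#m, E, F#, G#m, A#dim. B, E and F# are all diatonic. A (A–C#–E) is not: scale degree 7 in B major carries A#dim (vii°). In B minor the chord on that degree is A, so here it functions as bVII, borrowed from the parallel minor.

bVII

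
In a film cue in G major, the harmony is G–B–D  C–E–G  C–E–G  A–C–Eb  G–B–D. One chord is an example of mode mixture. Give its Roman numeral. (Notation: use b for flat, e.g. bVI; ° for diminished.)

G major has the diatonic set G, Am, Bm, C, D, Em, F#dim. G–B–D = G and C–E–G = C are both diatonic. A–C–Eb is not: scale degree 2 in G major carries Am (ii). In G minor the chord on that degree is Adim, so here it functions as ii°, borrowed from the parallel minor.

ii°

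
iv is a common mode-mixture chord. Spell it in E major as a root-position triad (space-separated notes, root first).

A C E

The root, A, is scale degree 4 — the same note in E major and E minor; only the chord quality changes. Building the minor chord from the parallel minor on A: A–C–E.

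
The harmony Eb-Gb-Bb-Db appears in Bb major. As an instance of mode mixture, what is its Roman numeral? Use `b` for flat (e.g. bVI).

Eb is scale degree 4 in Bb major. Diatonically Bb major has Eb (IV) on that degree; Eb–Gb–Bb–Db is instead the minor-seventh chord native to Bb minor, so it takes the label iv7.

iv7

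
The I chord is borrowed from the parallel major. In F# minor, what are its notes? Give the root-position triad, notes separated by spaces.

I is built on scale degree 1, which is F# in both F# minor and its parallel. In F# major the chord on F# is F#–A#–C#.

F# A# C#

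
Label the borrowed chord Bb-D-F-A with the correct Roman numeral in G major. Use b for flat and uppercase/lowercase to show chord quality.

Bb is the lowered form of scale degree 3 in G major (the diatonic degree 3 is B). The diatonic chord on degree 3 would be Bm (iii), but Bb–D–F–A is the major-seventh chord from G minor. As a borrowed chord it is labeled bIIImaj7.

bIIImaj7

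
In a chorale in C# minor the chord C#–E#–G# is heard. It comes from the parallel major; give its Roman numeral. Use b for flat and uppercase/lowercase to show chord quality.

C# is scale degree 1 in C# minor. The diatonic chord on degree 1 would be C#m (i), but C#–E#–G# is the major chord from C# major. As a borrowed chord it is labeled I.

I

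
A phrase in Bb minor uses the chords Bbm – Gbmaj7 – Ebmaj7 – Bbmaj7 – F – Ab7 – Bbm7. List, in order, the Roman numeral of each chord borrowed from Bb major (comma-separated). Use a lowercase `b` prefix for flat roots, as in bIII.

IVmaj7, Imaj7

In Bb minor (with V from harmonic minor) the diatonic chords are Bbm, Cdim, Db, Ebm, F, Gb, Ab. Of the given chords, Bbm, Gbmaj7, F, Ab7 and Bbm7 are diatonic. Ebmaj7 (Eb–G–Bb–D) is not: scale degree 4 in Bb minor carries Ebm (iv). In Bb major the chord on that degree is Ebmaj7, so here it functions as IVmaj7, borrowed from the parallel major. Bbmaj7 (Bb–D–F–A) is not: scale degree 1 in Bb minor carries Bbm (i). In Bb major the chord on that degree is Bbmaj7, so here it functions as Imaj7, borrowed from the parallel major.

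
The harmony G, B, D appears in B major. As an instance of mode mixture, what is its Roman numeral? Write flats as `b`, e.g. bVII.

The root G is the lowered 6th scale degree — diatonically B major has G# there. The diatonic chord on degree 6 would be G#m (vi), but G–B–D is the major chord from B minor. As a borrowed chord it is labeled bVI.

bVI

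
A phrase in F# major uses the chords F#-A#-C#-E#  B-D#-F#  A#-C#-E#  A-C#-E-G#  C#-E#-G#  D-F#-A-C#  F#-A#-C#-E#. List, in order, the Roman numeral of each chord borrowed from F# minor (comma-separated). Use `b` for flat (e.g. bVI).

bIIImaj7, bVImaj7

In F# major the diatonic chords are F#, G#m, A#m, B, C#, D#m, E#dim. Of the given chords, F#–A#–C#–E# = F#maj7, B–D#–F# = B, A#–C#–E# = A#m and C#–E#–G# = C# are diatonic. But A–C#–E–G# is foreign: the diatonic iii on degree 3 is A#m, whereas Amaj7 comes from F# minor. It is labeled bIIImaj7. D–F#–A–C# doesn't fit — on degree 6 F# major would have D#m (vi). Dmaj7 is the degree-6 chord of F# minor, so it is the borrowed bVImaj7.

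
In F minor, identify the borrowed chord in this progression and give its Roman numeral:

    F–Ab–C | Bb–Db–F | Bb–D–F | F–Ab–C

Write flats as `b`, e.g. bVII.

In F minor (with V from harmonic minor) the diatonic chords are Fm, Gdim, Ab, Bbm, C, Db, Eb. F–Ab–C = Fm and Bb–Db–F = Bbm are both diatonic. Bb–D–F doesn't fit — on degree 4 F minor would have Bbm (iv). Bb is the degree-4 chord of F major, so it is the borrowed IV.

IV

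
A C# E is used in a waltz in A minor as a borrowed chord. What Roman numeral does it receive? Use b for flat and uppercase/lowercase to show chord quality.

The root A is the diatonic 1st degree of A minor; the borrowing shows in the chord quality. Diatonically A minor has Am (i) on that degree; A–C#–E is instead the major chord native to A major, so it takes the label I.

I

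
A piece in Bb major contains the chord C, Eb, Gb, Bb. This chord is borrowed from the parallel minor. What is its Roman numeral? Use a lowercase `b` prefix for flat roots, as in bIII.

iiø7

The root C is the diatonic 2nd degree of Bb major; the borrowing shows in the chord quality. C–Eb–Gb–Bb is a half-diminished-seventh chord — the form found in Bb minor, not the diatonic ii (Cm). Borrowed into Bb major it is written iiø7.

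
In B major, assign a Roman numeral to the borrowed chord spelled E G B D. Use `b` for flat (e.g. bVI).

E is scale degree 4 in B major. Diatonically B major has E (IV) on that degree; E–G–B–D is instead the minor-seventh chord native to B minor, so it takes the label iv7.

iv7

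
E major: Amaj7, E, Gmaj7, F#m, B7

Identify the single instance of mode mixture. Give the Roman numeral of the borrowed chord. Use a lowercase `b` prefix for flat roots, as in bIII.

The diatonic triads in E major are E, F#m, G#m, A, B, C#m, D#dim. Amaj7, E, F#m and B7 are all diatonic. But Gmaj7 (G–B–D–F#) is foreign: the diatonic iii on degree 3 is G#m, whereas Gmaj7 comes from E minor. It is labeled bIIImaj7.

bIIImaj7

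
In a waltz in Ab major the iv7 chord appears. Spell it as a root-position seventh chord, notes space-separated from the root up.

The root, Db, is scale degree 4 — the same note in Ab major and Ab minor; only the chord quality changes. In Ab minor the chord on Db is Db–Fb–Ab–Cb.

Db Fb Ab Cb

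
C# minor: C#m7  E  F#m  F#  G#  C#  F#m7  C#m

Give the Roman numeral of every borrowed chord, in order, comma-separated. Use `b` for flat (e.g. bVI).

In C# minor (with V from harmonic minor) the diatonic chords are C#m, D#dim, E, F#m, G#, A, B. Of the given chords, C#m7, E, F#m, G#, F#m7 and C#m are diatonic. But F# (F#–A#–C#) is foreign: the diatonic iv on degree 4 is F#m, whereas F# comes from C# major. It is labeled IV. C# (C#–E#–G#) is not: scale degree 1 in C# minor carries C#m (i). In C# major the chord on that degree is C#, so here it functions as I, borrowed from the parallel major.

IV, I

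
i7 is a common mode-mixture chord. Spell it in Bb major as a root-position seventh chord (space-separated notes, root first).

Bb Db F Ab

The root, Bb, is scale degree 1 — the same note in Bb major and Bb minor; only the chord quality changes. Stacking thirds in Bb minor on Bb gives Bb–Db–F–Ab.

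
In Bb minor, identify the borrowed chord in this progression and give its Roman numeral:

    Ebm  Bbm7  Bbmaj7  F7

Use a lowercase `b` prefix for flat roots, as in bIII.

Bb minor has the diatonic set Bbm, Cdim, Db, Ebm, F, Gb, Ab (with V from harmonic minor). Of the given chords, Ebm, Bbm7 and F7 are diatonic. Bbmaj7 (Bb–D–F–A) doesn't fit — on degree 1 Bb minor would have Bbm (i). Bbmaj7 is the degree-1 chord of Bb major, so it is the borrowed Imaj7.

Imaj7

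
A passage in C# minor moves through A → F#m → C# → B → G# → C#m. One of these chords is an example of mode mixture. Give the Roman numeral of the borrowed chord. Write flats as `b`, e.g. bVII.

In C# minor (with V from harmonic minor) the diatonic chords are C#m, D#dim, E, F#m, G#, A, B. A, F#m, B, G# and C#m all belong to that set. But C# (C#–E#–G#) is foreign: the diatonic i on degree 1 is C#m, whereas C# comes from C# major. It is labeled I.

I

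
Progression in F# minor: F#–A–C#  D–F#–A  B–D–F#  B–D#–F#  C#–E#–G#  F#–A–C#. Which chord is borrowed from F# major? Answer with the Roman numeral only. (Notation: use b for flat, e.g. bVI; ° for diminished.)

In F# minor (with V from harmonic minor) the diatonic chords are F#m, G#dim, A, Bm, C#, D, E. F#–A–C# = F#m, D–F#–A = D, B–D–F# = Bm and C#–E#–G# = C# are all diatonic. But B–D#–F# is foreign: the diatonic iv on degree 4 is Bm, whereas B comes from F# major. It is labeled IV.

IV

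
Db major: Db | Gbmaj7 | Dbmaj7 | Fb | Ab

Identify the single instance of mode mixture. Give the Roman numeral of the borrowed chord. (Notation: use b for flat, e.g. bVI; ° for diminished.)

Db major has the diatonic set Db, Ebm, Fm, Gb, Ab, Bbm, Cdim. Db, Gbmaj7, Dbmaj7 and Ab all belong to that set. Fb (Fb–Ab–Cb) doesn't fit — on degree 3 Db major would have Fm (iii). Fb is the degree-3 chord of Db minor, so it is the borrowed bIII.

bIII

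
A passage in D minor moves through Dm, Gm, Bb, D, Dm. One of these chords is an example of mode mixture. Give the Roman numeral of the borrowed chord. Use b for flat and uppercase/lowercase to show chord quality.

I

D minor has the diatonic set Dm, Edim, F, Gm, A, Bb, C (with V from harmonic minor). Dm, Gm and Bb all belong to that set. D (D–F#–A) doesn't fit — on degree 1 D minor would have Dm (i). D is the degree-1 chord of D major, so it is the borrowed I.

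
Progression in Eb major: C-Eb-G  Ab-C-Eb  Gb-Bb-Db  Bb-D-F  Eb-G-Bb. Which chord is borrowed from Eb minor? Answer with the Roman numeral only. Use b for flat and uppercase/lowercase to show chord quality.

The diatonic triads in Eb major are Eb, Fm, Gm, Ab, Bb, Cm, Ddim. C–Eb–G = Cm, Ab–C–Eb = Ab, Bb–D–F = Bb and Eb–G–Bb = Eb are all diatonic. Gb–Bb–Db is not: scale degree 3 in Eb major carries Gm (iii). In Eb minor the chord on that degree is Gb, so here it functions as bIII, borrowed from the parallel minor.

bIII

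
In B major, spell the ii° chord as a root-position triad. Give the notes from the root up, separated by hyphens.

C#-E-G

The root, C#, is scale degree 2 — the same note in B major and B minor; only the chord quality changes. In B minor the chord on C# is C#–E–G.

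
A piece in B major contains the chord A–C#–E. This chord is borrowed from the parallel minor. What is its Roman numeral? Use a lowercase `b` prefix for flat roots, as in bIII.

The root A is the lowered 7th scale degree — diatonically B major has A# there. A–C#–E is a major chord — the form found in B minor, not the diatonic vii° (A#dim). Borrowed into B major it is written bVII.

bVII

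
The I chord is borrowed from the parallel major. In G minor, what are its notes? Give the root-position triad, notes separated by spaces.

The root, G, is scale degree 1 — the same note in G minor and G major; only the chord quality changes. Building the major chord from the parallel major on G: G–B–D.

G B D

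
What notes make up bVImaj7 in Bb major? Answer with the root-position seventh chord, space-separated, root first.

The root of bVImaj7 is the lowered 6th degree: G becomes Gb. In Bb minor the chord on Gb is Gb–Bb–Db–F.

Gb Bb Db F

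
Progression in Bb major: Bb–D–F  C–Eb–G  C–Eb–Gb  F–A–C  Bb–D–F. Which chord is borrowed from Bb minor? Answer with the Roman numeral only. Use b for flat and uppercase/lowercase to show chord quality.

ii°

In Bb major the diatonic chords are Bb, Cm, Dm, Eb, F, Gm, Adim. Bb–D–F = Bb, C–Eb–G = Cm and F–A–C = F are all diatonic. C–Eb–Gb doesn't fit — on degree 2 Bb major would have Cm (ii). Cdim is the degree-2 chord of Bb minor, so it is the borrowed ii°.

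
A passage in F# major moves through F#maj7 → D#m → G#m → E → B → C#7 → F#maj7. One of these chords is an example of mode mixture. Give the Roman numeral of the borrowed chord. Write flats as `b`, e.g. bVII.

bVII

In F# major the diatonic chords are F#, G#m, A#m, B, C#, D#m, E#dim. F#maj7, D#m, G#m, B and C#7 are all diatonic. E (E–G#–B) is not: scale degree 7 in F# major carries E#dim (vii°). In F# minor the chord on that degree is E, so here it functions as bVII, borrowed from the parallel minor.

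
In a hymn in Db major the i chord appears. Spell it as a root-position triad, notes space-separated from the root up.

Db Fb Ab

i is built on scale degree 1, which is Db in both Db major and its parallel. Building the minor chord from the parallel minor on Db: Db–Fb–Ab.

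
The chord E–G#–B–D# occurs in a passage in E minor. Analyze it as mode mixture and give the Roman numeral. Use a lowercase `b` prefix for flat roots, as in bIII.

Imaj7

The root E is the diatonic 1st degree of E minor; the borrowing shows in the chord quality. Diatonically E minor has Em (i) on that degree; E–G#–B–D# is instead the major-seventh chord native to E major, so it takes the label Imaj7.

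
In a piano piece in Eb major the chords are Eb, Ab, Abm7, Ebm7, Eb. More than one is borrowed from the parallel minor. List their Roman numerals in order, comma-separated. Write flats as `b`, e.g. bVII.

The diatonic triads in Eb major are Eb, Fm, Gm, Ab, Bb, Cm, Ddim. Eb and Ab both belong to that set. But Abm7 (Ab–Cb–Eb–Gb) is foreign: the diatonic IV on degree 4 is Ab, whereas Abm7 comes from Eb minor. It is labeled iv7. Ebm7 (Eb–Gb–Bb–Db) doesn't fit — on degree 1 Eb major would have Eb (I). Ebm7 is the degree-1 chord of Eb minor, so it is the borrowed i7.

iv7, i7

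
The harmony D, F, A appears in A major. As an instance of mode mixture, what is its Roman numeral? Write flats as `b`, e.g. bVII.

The root D is the diatonic 4th degree of A major; the borrowing shows in the chord quality. The diatonic chord on degree 4 would be D (IV), but D–F–A is the minor chord from A minor. As a borrowed chord it is labeled iv.

iv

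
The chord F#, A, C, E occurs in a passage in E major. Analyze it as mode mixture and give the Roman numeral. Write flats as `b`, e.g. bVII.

F# is scale degree 2 in E major. Diatonically E major has F#m (ii) on that degree; F#–A–C–E is instead the half-diminished-seventh chord native to E minor, so it takes the label iiø7.

iiø7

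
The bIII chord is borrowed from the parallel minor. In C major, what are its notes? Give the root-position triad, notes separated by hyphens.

Eb-G-Bb

The root of bIII is the lowered 3rd degree: E becomes Eb. Building the major chord from the parallel minor on Eb: Eb–G–Bb.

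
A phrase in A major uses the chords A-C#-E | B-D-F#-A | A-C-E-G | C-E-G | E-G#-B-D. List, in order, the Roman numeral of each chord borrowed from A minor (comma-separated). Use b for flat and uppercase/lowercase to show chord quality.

i7, bIII

The diatonic triads in A major are A, Bm, C#m, D, E, F#m, G#dim. A–C#–E = A, B–D–F#–A = Bm7 and E–G#–B–D = E7 are all diatonic. A–C–E–G is not: scale degree 1 in A major carries A (I). In A minor the chord on that degree is Am7, so here it functions as i7, borrowed from the parallel minor. C–E–G doesn't fit — on degree 3 A major would have C#m (iii). C is the degree-3 chord of A minor, so it is the borrowed bIII.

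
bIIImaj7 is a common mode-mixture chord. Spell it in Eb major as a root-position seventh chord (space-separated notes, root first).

Gb Bb Db F

Scale degree 3 in Eb major is G. bIIImaj7 uses the lowered form, Gb, taken from Eb minor. In Eb minor the chord on Gb is Gb–Bb–Db–F.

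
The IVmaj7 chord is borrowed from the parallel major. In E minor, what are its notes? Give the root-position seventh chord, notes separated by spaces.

The root, A, is scale degree 4 — the same note in E minor and E major; only the chord quality changes. Building the major-seventh chord from the parallel major on A: A–C#–E–G#.

A C# E G#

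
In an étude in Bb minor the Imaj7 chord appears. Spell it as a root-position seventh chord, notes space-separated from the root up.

Imaj7 is built on scale degree 1, which is Bb in both Bb minor and its parallel. In Bb major the chord on Bb is Bb–D–F–A.

Bb D F A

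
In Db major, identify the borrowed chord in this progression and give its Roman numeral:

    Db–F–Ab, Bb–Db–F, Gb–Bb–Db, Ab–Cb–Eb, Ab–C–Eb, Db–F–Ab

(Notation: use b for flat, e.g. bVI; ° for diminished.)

Db major has the diatonic set Db, Ebm, Fm, Gb, Ab, Bbm, Cdim. Db–F–Ab = Db, Bb–Db–F = Bbm, Gb–Bb–Db = Gb and Ab–C–Eb = Ab all belong to that set. But Ab–Cb–Eb is foreign: the diatonic V on degree 5 is Ab, whereas Abm comes from Db minor. It is labeled v.

v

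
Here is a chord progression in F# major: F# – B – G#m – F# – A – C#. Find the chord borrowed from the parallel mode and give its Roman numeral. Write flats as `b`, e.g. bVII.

bIII

F# major has the diatonic set F#, G#m, A#m, B, C#, D#m, E#dim. Of the given chords, F#, B, G#m and C# are diatonic. A (A–C#–E) is not: scale degree 3 in F# major carries A#m (iii). In F# minor the chord on that degree is A, so here it functions as bIII, borrowed from the parallel minor.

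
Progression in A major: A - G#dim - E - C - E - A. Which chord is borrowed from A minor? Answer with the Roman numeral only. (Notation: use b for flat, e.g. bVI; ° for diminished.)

A major has the diatonic set A, Bm, C#m, D, E, F#m, G#dim. Of the given chords, A, G#dim and E are diatonic. C (C–E–G) is not: scale degree 3 in A major carries C#m (iii). In A minor the chord on that degree is C, so here it functions as bIII, borrowed from the parallel minor.

bIII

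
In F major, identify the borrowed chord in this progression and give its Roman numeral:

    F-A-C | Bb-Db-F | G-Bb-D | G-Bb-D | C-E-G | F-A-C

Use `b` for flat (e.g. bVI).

iv

In F major the diatonic chords are F, Gm, Am, Bb, C, Dm, Edim. F–A–C = F, G–Bb–D = Gm and C–E–G = C all belong to that set. Bb–Db–F is not: scale degree 4 in F major carries Bb (IV). In F minor the chord on that degree is Bbm, so here it functions as iv, borrowed from the parallel minor.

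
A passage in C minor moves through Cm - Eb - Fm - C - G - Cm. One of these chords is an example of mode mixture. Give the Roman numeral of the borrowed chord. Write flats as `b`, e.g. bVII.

C minor has the diatonic set Cm, Ddim, Eb, Fm, G, Ab, Bb (with V from harmonic minor). Of the given chords, Cm, Eb, Fm and G are diatonic. C (C–E–G) doesn't fit — on degree 1 C minor would have Cm (i). C is the degree-1 chord of C major, so it is the borrowed I.

I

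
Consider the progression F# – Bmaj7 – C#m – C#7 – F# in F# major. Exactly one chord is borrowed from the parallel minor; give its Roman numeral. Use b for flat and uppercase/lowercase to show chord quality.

The diatonic triads in F# major are F#, G#m, A#m, B, C#, D#m, E#dim. Of the given chords, F#, Bmaj7 and C#7 are diatonic. But C#m (C#–E–G#) is foreign: the diatonic V on degree 5 is C#, whereas C#m comes from F# minor. It is labeled v.

v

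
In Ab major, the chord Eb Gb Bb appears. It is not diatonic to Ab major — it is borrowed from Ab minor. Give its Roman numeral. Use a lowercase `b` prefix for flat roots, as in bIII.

v

The root Eb is the diatonic 5th degree of Ab major; the borrowing shows in the chord quality. The diatonic chord on degree 5 would be Eb (V), but Eb–Gb–Bb is the minor chord from Ab minor. As a borrowed chord it is labeled v.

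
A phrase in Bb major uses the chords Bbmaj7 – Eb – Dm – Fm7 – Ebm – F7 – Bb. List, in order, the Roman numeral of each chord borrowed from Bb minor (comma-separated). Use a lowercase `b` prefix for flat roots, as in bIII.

v7, iv

Bb major has the diatonic set Bb, Cm, Dm, Eb, F, Gm, Adim. Of the given chords, Bbmaj7, Eb, Dm, F7 and Bb are diatonic. But Fm7 (F–Ab–C–Eb) is foreign: the diatonic V on degree 5 is F, whereas Fm7 comes from Bb minor. It is labeled v7. Ebm (Eb–Gb–Bb) is not: scale degree 4 in Bb major carries Eb (IV). In Bb minor the chord on that degree is Ebm, so here it functions as iv, borrowed from the parallel minor.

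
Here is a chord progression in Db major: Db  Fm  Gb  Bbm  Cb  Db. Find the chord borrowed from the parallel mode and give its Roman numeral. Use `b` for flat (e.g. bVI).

bVII

Db major has the diatonic set Db, Ebm, Fm, Gb, Ab, Bbm, Cdim. Of the given chords, Db, Fm, Gb and Bbm are diatonic. Cb (Cb–Eb–Gb) doesn't fit — on degree 7 Db major would have Cdim (vii°). Cb is the degree-7 chord of Db minor, so it is the borrowed bVII.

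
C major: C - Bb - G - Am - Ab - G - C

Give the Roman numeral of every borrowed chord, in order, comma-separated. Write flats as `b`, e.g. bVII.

C major has the diatonic set C, Dm, Em, F, G, Am, Bdim. Of the given chords, C, G and Am are diatonic. Bb (Bb–D–F) is not: scale degree 7 in C major carries Bdim (vii°). In C minor the chord on that degree is Bb, so here it functions as bVII, borrowed from the parallel minor. Ab (Ab–C–Eb) doesn't fit — on degree 6 C major would have Am (vi). Ab is the degree-6 chord of C minor, so it is the borrowed bVI.

bVII, bVI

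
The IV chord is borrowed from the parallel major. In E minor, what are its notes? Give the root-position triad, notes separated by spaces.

The root, A, is scale degree 4 — the same note in E minor and E major; only the chord quality changes. Building the major chord from the parallel major on A: A–C#–E.

A C# E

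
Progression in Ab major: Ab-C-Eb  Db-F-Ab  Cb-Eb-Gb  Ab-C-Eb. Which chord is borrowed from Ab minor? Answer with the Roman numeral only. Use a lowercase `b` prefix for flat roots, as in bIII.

Ab major has the diatonic set Ab, Bbm, Cm, Db, Eb, Fm, Gdim. Ab–C–Eb = Ab and Db–F–Ab = Db both belong to that set. Cb–Eb–Gb doesn't fit — on degree 3 Ab major would have Cm (iii). Cb is the degree-3 chord of Ab minor, so it is the borrowed bIII.

bIII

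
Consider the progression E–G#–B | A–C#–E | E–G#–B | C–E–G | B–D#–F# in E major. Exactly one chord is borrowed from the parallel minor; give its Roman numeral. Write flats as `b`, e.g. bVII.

E major has the diatonic set E, F#m, G#m, A, B, C#m, D#dim. E–G#–B = E, A–C#–E = A and B–D#–F# = B are all diatonic. But C–E–G is foreign: the diatonic vi on degree 6 is C#m, whereas C comes from E minor. It is labeled bVI.

bVI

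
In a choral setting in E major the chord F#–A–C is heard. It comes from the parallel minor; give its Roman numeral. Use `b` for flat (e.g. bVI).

ii°

The root F# is the diatonic 2nd degree of E major; the borrowing shows in the chord quality. Diatonically E major has F#m (ii) on that degree; F#–A–C is instead the diminished chord native to E minor, so it takes the label ii°.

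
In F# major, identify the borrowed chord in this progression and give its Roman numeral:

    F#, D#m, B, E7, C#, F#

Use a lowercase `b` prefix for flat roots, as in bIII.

bVII7

F# major has the diatonic set F#, G#m, A#m, B, C#, D#m, E#dim. F#, D#m, B and C# all belong to that set. E7 (E–G#–B–D) doesn't fit — on degree 7 F# major would have E#dim (vii°). E7 is the degree-7 chord of F# minor, so it is the borrowed bVII7.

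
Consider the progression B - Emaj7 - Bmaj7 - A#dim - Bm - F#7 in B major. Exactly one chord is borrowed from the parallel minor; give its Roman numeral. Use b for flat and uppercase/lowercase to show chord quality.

The diatonic triads in B major are B, C#m, D#m, E, F#, G#m, A#dim. B, Emaj7, Bmaj7, A#dim and F#7 all belong to that set. Bm (B–D–F#) is not: scale degree 1 in B major carries B (I). In B minor the chord on that degree is Bm, so here it functions as i, borrowed from the parallel minor.

i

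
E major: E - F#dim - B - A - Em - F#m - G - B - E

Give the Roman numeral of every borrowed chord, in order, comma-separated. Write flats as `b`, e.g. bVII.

ii°, i, bIII

The diatonic triads in E major are E, F#m, G#m, A, B, C#m, D#dim. E, B, A and F#m all belong to that set. But F#dim (F#–A–C) is foreign: the diatonic ii on degree 2 is F#m, whereas F#dim comes from E minor. It is labeled ii°. But Em (E–G–B) is foreign: the diatonic I on degree 1 is E, whereas Em comes from E minor. It is labeled i. But G (G–B–D) is foreign: the diatonic iii on degree 3 is G#m, whereas G comes from E minor. It is labeled bIII.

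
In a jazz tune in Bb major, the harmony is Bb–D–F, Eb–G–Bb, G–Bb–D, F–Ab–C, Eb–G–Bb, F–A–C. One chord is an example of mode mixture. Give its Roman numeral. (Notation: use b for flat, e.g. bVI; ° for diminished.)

Bb major has the diatonic set Bb, Cm, Dm, Eb, F, Gm, Adim. Of the given chords, Bb–D–F = Bb, Eb–G–Bb = Eb, G–Bb–D = Gm and F–A–C = F are diatonic. F–Ab–C doesn't fit — on degree 5 Bb major would have F (V). Fm is the degree-5 chord of Bb minor, so it is the borrowed v.

v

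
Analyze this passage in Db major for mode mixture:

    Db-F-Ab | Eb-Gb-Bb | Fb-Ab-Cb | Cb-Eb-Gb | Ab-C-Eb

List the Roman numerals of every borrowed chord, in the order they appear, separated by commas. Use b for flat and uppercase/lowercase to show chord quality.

In Db major the diatonic chords are Db, Ebm, Fm, Gb, Ab, Bbm, Cdim. Db–F–Ab = Db, Eb–Gb–Bb = Ebm and Ab–C–Eb = Ab are all diatonic. Fb–Ab–Cb is not: scale degree 3 in Db major carries Fm (iii). In Db minor the chord on that degree is Fb, so here it functions as bIII, borrowed from the parallel minor. Cb–Eb–Gb is not: scale degree 7 in Db major carries Cdim (vii°). In Db minor the chord on that degree is Cb, so here it functions as bVII, borrowed from the parallel minor.

bIII, bVII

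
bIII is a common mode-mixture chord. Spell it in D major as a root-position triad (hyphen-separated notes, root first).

Scale degree 3 in D major is F#. bIII uses the lowered form, F, taken from D minor. In D minor the chord on F is F–A–C.

F-A-C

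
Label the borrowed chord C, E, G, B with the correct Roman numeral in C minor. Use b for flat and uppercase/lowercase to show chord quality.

The root C is the diatonic 1st degree of C minor; the borrowing shows in the chord quality. The diatonic chord on degree 1 would be Cm (i), but C–E–G–B is the major-seventh chord from C major. As a borrowed chord it is labeled Imaj7.

Imaj7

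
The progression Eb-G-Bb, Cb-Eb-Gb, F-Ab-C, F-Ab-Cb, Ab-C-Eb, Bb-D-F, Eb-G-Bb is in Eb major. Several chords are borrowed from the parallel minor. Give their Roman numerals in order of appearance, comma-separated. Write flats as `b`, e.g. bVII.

bVI, ii°

In Eb major the diatonic chords are Eb, Fm, Gm, Ab, Bb, Cm, Ddim. Of the given chords, Eb–G–Bb = Eb, F–Ab–C = Fm, Ab–C–Eb = Ab and Bb–D–F = Bb are diatonic. But Cb–Eb–Gb is foreign: the diatonic vi on degree 6 is Cm, whereas Cb comes from Eb minor. It is labeled bVI. F–Ab–Cb is not: scale degree 2 in Eb major carries Fm (ii). In Eb minor the chord on that degree is Fdim, so here it functions as ii°, borrowed from the parallel minor.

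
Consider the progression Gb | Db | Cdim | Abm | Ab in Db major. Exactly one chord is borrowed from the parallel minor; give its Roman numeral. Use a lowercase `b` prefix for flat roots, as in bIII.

Db major has the diatonic set Db, Ebm, Fm, Gb, Ab, Bbm, Cdim. Gb, Db, Cdim and Ab all belong to that set. Abm (Ab–Cb–Eb) is not: scale degree 5 in Db major carries Ab (V). In Db minor the chord on that degree is Abm, so here it functions as v, borrowed from the parallel minor.

v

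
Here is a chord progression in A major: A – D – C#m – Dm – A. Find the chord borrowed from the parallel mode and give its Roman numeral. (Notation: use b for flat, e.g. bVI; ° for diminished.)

In A major the diatonic chords are A, Bm, C#m, D, E, F#m, G#dim. A, D and C#m all belong to that set. Dm (D–F–A) is not: scale degree 4 in A major carries D (IV). In A minor the chord on that degree is Dm, so here it functions as iv, borrowed from the parallel minor.

iv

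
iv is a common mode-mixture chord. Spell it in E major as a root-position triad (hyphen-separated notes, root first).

A-C-E

The root, A, is scale degree 4 — the same note in E major and E minor; only the chord quality changes. Stacking thirds in E minor on A gives A–C–E.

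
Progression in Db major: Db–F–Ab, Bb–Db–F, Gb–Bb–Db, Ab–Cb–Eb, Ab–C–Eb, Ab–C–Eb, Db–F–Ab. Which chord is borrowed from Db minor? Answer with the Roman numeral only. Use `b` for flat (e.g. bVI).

v

The diatonic triads in Db major are Db, Ebm, Fm, Gb, Ab, Bbm, Cdim. Db–F–Ab = Db, Bb–Db–F = Bbm, Gb–Bb–Db = Gb and Ab–C–Eb = Ab are all diatonic. Ab–Cb–Eb is not: scale degree 5 in Db major carries Ab (V). In Db minor the chord on that degree is Abm, so here it functions as v, borrowed from the parallel minor.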